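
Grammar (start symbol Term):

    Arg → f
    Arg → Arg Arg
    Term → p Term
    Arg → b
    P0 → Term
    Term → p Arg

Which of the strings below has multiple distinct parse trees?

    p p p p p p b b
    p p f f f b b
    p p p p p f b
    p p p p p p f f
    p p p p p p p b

p p p p p p b b: 1 tree
p p f f f b b: 14 trees
p p p p p f b: 1 tree
p p p p p p f f: 1 tree
p p p p p p p b: 1 tree

p p f f f b b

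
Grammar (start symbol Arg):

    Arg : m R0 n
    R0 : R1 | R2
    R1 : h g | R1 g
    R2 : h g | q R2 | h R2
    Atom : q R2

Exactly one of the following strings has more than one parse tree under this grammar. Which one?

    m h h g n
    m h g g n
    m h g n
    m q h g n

m h g n

m h h g n: 1 tree
m h g g n: 1 tree
m h g n: 2 trees
m q h g n: 1 tree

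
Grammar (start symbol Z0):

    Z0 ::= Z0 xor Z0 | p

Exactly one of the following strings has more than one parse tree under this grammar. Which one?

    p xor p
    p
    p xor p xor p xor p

p xor p: 1 tree
p: 1 tree
p xor p xor p xor p: 5 trees

p xor p xor p xor p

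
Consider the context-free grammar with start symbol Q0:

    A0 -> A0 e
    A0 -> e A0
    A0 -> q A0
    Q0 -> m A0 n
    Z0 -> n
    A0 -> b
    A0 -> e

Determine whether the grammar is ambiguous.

Witness: m e e n

Derivation 1: Q0 ⇒ m A0 n ⇒ m A0 e n ⇒ m e e n
Derivation 2: Q0 ⇒ m A0 n ⇒ m e A0 n ⇒ m e e n

Two distinct leftmost derivations for the same string.

Ambiguous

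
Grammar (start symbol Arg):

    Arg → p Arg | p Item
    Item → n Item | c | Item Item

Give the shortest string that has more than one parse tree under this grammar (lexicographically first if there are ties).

p c c c

length 2: no string has ≥2 trees
length 3: no string has ≥2 trees
length 4: p c c c has 2 parse trees

Two derivations of p c c c:
  Arg ⇒ p Item ⇒ p Item Item ⇒ p c Item ⇒ p c Item Item ⇒ p c c Item ⇒ p c c c
  Arg ⇒ p Item ⇒ p Item Item ⇒ p Item Item Item ⇒ p c Item Item ⇒ p c c Item ⇒ p c c c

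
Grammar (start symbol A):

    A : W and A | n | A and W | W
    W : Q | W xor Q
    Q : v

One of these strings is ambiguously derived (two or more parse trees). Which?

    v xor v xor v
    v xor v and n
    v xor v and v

v xor v xor v: 1 tree
v xor v and n: 1 tree
v xor v and v: 2 trees

v xor v and v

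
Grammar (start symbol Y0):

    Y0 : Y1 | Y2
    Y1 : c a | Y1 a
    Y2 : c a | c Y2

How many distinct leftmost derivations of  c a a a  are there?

1

Parse trees for c a a a:
  [Y0 [Y1 [Y1 [Y1 c a] a] a]]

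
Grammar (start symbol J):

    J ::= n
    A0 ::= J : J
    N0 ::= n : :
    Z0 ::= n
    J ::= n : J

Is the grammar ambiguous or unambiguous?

(A0, N0, Z0 are unreachable from J, so their rules don't affect L(J).) Right-recursive list with a separator: after each atom, whether the separator follows determines the rule. One parse per string.

Unambiguous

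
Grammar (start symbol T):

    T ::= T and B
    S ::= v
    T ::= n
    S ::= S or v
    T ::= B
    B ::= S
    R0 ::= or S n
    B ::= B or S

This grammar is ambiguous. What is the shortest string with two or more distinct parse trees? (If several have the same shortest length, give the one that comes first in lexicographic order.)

v or v

length 1: no string has ≥2 trees
length 3: v or v has 2 parse trees

Two derivations of v or v:
  T ⇒ B ⇒ S ⇒ S or v ⇒ v or v
  T ⇒ B ⇒ B or S ⇒ S or S ⇒ v or S ⇒ v or v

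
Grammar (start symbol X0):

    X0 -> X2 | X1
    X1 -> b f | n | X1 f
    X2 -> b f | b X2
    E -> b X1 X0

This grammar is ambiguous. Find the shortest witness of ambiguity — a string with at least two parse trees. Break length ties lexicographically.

length 1: no string has ≥2 trees
length 2: b f has 2 parse trees

Two derivations of b f:
  X0 ⇒ X2 ⇒ b f
  X0 ⇒ X1 ⇒ b f

b f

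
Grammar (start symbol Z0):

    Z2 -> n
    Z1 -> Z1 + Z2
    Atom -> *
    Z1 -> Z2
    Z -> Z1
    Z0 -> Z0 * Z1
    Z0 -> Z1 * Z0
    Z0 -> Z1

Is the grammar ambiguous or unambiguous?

Ambiguous

Witness: n * n

Derivation 1: Z0 ⇒ Z0 * Z1 ⇒ Z1 * Z1 ⇒ Z2 * Z1 ⇒ n * Z1 ⇒ n * Z2 ⇒ n * n
Derivation 2: Z0 ⇒ Z1 * Z0 ⇒ Z2 * Z0 ⇒ n * Z0 ⇒ n * Z1 ⇒ n * Z2 ⇒ n * n

Two distinct leftmost derivations for the same string.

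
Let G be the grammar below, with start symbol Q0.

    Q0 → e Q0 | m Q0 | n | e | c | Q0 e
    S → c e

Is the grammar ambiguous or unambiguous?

Witness: e e

Derivation 1: Q0 ⇒ e Q0 ⇒ e e
Derivation 2: Q0 ⇒ Q0 e ⇒ e e

Two distinct leftmost derivations for the same string.

Ambiguous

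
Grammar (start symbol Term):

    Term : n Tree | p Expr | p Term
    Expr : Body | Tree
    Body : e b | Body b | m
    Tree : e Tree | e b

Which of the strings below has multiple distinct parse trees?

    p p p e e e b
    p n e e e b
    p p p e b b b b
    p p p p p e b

p p p e e e b: 1 tree
p n e e e b: 1 tree
p p p e b b b b: 1 tree
p p p p p e b: 2 trees

p p p p p e b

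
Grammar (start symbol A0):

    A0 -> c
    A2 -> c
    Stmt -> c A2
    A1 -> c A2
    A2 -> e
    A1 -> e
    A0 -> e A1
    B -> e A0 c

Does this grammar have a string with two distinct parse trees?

(B, Stmt are unreachable from A0, so their rules don't affect L(A0).) The reachable rules are right-linear with at most one rule per (nonterminal, next-terminal) pair. Each input token forces the next rule, so parsing is deterministic.

Unambiguous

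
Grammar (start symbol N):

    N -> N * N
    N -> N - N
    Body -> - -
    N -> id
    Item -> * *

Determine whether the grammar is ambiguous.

Ambiguous

Witness: id * id * id

Derivation 1: N ⇒ N * N ⇒ N * N * N ⇒ id * N * N ⇒ id * id * N ⇒ id * id * id
Derivation 2: N ⇒ N * N ⇒ id * N ⇒ id * N * N ⇒ id * id * N ⇒ id * id * id

Two distinct leftmost derivations for the same string.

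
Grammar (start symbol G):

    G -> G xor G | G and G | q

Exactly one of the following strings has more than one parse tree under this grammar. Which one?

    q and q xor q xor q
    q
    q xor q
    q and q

q and q xor q xor q: 5 trees
q: 1 tree
q xor q: 1 tree
q and q: 1 tree

q and q xor q xor q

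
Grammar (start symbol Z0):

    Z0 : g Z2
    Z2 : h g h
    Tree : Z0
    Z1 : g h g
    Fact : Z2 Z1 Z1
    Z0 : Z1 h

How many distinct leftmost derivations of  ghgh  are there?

2

Parse trees for ghgh:
  [Z0 g [Z2 h g h]]
  [Z0 [Z1 g h g] h]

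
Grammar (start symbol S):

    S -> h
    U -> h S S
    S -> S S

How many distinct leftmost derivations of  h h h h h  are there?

Parse trees for h h h h h (showing first 6 of 14):
  [S [S h] [S [S h] [S [S h] [S [S h] [S h]]]]]
  [S [S h] [S [S h] [S [S [S h] [S h]] [S h]]]]
  [S [S h] [S [S [S h] [S h]] [S [S h] [S h]]]]
  [S [S h] [S [S [S h] [S [S h] [S h]]] [S h]]]
  [S [S h] [S [S [S [S h] [S h]] [S h]] [S h]]]
  [S [S [S h] [S h]] [S [S h] [S [S h] [S h]]]]

14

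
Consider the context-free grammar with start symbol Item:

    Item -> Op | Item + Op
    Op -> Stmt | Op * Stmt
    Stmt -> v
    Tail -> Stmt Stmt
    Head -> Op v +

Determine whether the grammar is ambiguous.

Only Item, Op, Stmt are reachable from Item; ignoring the rest: Item → Item + Op | Op  ;  Op → Op * Stmt | Stmt  — a left-associative chain with Stmt at the bottom. Each string factors uniquely by precedence.

Unambiguous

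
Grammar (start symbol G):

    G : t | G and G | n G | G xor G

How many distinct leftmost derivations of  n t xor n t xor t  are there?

Parse trees for n t xor n t xor t:
  [G n [G [G t] xor [G n [G [G t] xor [G t]]]]]
  [G n [G [G t] xor [G [G n [G t]] xor [G t]]]]
  [G n [G [G [G t] xor [G n [G t]]] xor [G t]]]
  [G [G n [G t]] xor [G n [G [G t] xor [G t]]]]
  [G [G n [G t]] xor [G [G n [G t]] xor [G t]]]
  [G [G n [G [G t] xor [G n [G t]]]] xor [G t]]
  [G [G [G n [G t]] xor [G n [G t]]] xor [G t]]

7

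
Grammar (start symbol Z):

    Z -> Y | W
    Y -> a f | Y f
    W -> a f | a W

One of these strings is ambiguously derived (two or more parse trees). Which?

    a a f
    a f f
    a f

a f

a a f: 1 tree
a f f: 1 tree
a f: 2 trees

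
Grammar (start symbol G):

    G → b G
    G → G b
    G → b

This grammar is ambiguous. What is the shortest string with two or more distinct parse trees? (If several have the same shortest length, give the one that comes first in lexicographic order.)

b b

length 1: no string has ≥2 trees
length 2: b b has 2 parse trees

Two derivations of b b:
  G ⇒ b G ⇒ b b
  G ⇒ G b ⇒ b b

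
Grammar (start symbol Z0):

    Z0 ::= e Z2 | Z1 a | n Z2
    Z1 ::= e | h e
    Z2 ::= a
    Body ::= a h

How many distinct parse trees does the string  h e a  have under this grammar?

Parse trees for h e a:
  [Z0 [Z1 h e] a]

1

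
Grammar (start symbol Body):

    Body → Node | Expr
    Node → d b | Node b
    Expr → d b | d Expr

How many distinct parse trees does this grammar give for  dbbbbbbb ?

Parse trees for dbbbbbbb:
  [Body [Node [Node [Node [Node [Node [Node [Node d b] b] b] b] b] b] b]]

1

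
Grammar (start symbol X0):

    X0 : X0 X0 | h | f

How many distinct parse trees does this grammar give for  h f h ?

2

Parse trees for h f h:
  [X0 [X0 h] [X0 [X0 f] [X0 h]]]
  [X0 [X0 [X0 h] [X0 f]] [X0 h]]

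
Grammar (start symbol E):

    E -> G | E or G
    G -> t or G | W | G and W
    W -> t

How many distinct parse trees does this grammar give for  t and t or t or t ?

2

Parse trees for t and t or t or t:
  [E [E [G [G [W t]] and [W t]]] or [G t or [G [W t]]]]
  [E [E [E [G [G [W t]] and [W t]]] or [G [W t]]] or [G [W t]]]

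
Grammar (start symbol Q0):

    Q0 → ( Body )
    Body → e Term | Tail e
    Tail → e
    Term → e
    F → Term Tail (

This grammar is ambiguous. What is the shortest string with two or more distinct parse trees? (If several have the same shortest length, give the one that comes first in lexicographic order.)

length 4: ( e e ) has 2 parse trees

Two derivations of ( e e ):
  Q0 ⇒ ( Body ) ⇒ ( e Term ) ⇒ ( e e )
  Q0 ⇒ ( Body ) ⇒ ( Tail e ) ⇒ ( e e )

( e e )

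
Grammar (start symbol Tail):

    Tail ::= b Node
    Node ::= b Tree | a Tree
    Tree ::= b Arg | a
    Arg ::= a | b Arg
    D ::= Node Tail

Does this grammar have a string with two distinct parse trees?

Only Tail, Node, Tree, Arg are reachable from Tail; ignoring the rest: Restricted to the reachable nonterminals, every rule has the form A → t or A → t B, and no two rules for the same A share a first terminal. The grammar encodes a DFA — one run per string.

Unambiguous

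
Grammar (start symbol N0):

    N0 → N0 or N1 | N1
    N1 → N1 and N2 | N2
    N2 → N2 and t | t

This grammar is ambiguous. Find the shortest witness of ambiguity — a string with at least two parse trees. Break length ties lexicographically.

length 1: no string has ≥2 trees
length 3: t and t has 2 parse trees

Two derivations of t and t:
  N0 ⇒ N1 ⇒ N1 and N2 ⇒ N2 and N2 ⇒ t and N2 ⇒ t and t
  N0 ⇒ N1 ⇒ N2 ⇒ N2 and t ⇒ t and t

t and t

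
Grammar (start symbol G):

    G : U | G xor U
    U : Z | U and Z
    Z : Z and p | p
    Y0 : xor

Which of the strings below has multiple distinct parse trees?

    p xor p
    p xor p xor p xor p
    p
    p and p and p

p and p and p

p xor p: 1 tree
p xor p xor p xor p: 1 tree
p: 1 tree
p and p and p: 4 trees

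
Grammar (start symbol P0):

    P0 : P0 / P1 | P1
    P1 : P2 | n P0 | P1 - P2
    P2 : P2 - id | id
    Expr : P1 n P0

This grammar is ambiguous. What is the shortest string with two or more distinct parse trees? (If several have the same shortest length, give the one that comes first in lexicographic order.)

id - id

length 1: no string has ≥2 trees
length 2: no string has ≥2 trees
length 3: id - id has 2 parse trees

Two derivations of id - id:
  P0 ⇒ P1 ⇒ P2 ⇒ P2 - id ⇒ id - id
  P0 ⇒ P1 ⇒ P1 - P2 ⇒ P2 - P2 ⇒ id - P2 ⇒ id - id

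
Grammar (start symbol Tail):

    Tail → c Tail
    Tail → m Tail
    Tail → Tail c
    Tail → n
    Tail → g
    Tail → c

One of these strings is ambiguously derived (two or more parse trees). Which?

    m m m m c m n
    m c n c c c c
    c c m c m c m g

m c n c c c c

m m m m c m n: 1 tree
m c n c c c c: 15 trees
c c m c m c m g: 1 tree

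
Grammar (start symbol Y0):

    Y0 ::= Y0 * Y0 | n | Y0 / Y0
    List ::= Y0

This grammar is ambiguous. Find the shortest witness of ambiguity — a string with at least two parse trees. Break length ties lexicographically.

n * n * n

length 1: no string has ≥2 trees
length 3: no string has ≥2 trees
length 5: n * n * n has 2 parse trees

Two derivations of n * n * n:
  Y0 ⇒ Y0 * Y0 ⇒ Y0 * Y0 * Y0 ⇒ n * Y0 * Y0 ⇒ n * n * Y0 ⇒ n * n * n
  Y0 ⇒ Y0 * Y0 ⇒ n * Y0 ⇒ n * Y0 * Y0 ⇒ n * n * Y0 ⇒ n * n * n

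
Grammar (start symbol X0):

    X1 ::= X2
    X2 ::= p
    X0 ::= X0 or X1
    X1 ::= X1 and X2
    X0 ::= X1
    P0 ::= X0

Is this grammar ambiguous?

(P0 is unreachable from X0, so its rules don't affect L(X0).) X0 → X0 or X1 | X1  ;  X1 → X1 and X2 | X2  — a left-associative chain with X2 at the bottom. Each string factors uniquely by precedence.

Unambiguous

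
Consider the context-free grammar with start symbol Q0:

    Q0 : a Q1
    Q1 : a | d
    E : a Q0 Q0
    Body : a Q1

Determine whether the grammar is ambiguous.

Unambiguous

(E, Body are unreachable from Q0, so their rules don't affect L(Q0).) Each reachable nonterminal has at most one production per leading terminal, and all productions are right-linear; the derivation is determined token-by-token.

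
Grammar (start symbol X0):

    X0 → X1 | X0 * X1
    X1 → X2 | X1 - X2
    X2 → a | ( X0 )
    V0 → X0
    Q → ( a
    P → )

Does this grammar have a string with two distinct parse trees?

Unambiguous

(V0, Q, P are unreachable from X0, so their rules don't affect L(X0).) X0 → X0 * X1 | X1  ;  X1 → X1 - X2 | X2  — a left-associative chain with X2 at the bottom. Each string factors uniquely by precedence.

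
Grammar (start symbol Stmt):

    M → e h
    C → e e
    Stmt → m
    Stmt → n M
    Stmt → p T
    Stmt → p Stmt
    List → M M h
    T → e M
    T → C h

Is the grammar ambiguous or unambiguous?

Ambiguous

Witness: p e e h

Derivation 1: Stmt ⇒ p T ⇒ p e M ⇒ p e e h
Derivation 2: Stmt ⇒ p T ⇒ p C h ⇒ p e e h

Two distinct leftmost derivations for the same string.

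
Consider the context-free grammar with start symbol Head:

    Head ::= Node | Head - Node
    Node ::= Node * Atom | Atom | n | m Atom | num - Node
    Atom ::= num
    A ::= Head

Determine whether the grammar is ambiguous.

Witness: num - n

Derivation 1: Head ⇒ Node ⇒ num - Node ⇒ num - n
Derivation 2: Head ⇒ Head - Node ⇒ Node - Node ⇒ Atom - Node ⇒ num - Node ⇒ num - n

Two distinct leftmost derivations for the same string.

Ambiguous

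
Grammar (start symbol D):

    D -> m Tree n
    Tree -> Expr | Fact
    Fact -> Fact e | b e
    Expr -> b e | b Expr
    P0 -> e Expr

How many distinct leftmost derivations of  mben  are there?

2

Parse trees for mben:
  [D m [Tree [Expr b e]] n]
  [D m [Tree [Fact b e]] n]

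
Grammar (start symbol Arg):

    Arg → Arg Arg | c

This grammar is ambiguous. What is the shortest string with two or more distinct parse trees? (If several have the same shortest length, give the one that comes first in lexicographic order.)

c c c

length 1: no string has ≥2 trees
length 2: no string has ≥2 trees
length 3: c c c has 2 parse trees

Two derivations of c c c:
  Arg ⇒ Arg Arg ⇒ Arg Arg Arg ⇒ c Arg Arg ⇒ c c Arg ⇒ c c c
  Arg ⇒ Arg Arg ⇒ c Arg ⇒ c Arg Arg ⇒ c c Arg ⇒ c c c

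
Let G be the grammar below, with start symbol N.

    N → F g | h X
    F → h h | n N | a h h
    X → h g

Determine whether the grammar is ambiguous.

Witness: h h g

Derivation 1: N ⇒ F g ⇒ h h g
Derivation 2: N ⇒ h X ⇒ h h g

Two distinct leftmost derivations for the same string.

Ambiguous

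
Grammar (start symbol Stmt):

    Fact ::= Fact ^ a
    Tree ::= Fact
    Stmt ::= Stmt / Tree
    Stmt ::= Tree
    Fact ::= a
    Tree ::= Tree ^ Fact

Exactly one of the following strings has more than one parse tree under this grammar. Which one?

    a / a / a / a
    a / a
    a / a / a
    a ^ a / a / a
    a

a ^ a / a / a

a / a / a / a: 1 tree
a / a: 1 tree
a / a / a: 1 tree
a ^ a / a / a: 2 trees
a: 1 tree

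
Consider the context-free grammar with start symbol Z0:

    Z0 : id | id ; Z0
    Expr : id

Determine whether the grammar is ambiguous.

Unambiguous

Only Z0 is reachable from Z0; ignoring the rest: The reachable grammar is A → atom sep A | atom. Each atom is followed by either the separator (recurse) or end-of-string (stop) — no choice point.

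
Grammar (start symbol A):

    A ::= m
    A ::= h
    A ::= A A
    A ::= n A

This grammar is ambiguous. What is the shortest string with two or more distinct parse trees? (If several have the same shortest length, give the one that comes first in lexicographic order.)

length 1: no string has ≥2 trees
length 2: no string has ≥2 trees
length 3: h h h has 2 parse trees

Two derivations of h h h:
  A ⇒ A A ⇒ h A ⇒ h A A ⇒ h h A ⇒ h h h
  A ⇒ A A ⇒ A A A ⇒ h A A ⇒ h h A ⇒ h h h

h h h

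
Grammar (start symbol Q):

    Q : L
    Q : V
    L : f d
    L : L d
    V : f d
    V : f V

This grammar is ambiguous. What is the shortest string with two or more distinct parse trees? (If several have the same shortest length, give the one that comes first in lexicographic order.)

length 2: f d has 2 parse trees

Two derivations of f d:
  Q ⇒ L ⇒ f d
  Q ⇒ V ⇒ f d

f d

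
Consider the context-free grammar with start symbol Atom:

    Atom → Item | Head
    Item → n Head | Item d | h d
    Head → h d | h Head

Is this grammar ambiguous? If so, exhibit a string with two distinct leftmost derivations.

Witness: h d

Derivation 1: Atom ⇒ Item ⇒ h d
Derivation 2: Atom ⇒ Head ⇒ h d

Two distinct leftmost derivations for the same string.

Ambiguous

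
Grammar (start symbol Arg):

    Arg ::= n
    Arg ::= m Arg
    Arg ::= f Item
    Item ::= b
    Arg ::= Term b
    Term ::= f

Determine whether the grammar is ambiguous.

Witness: f b

Derivation 1: Arg ⇒ f Item ⇒ f b
Derivation 2: Arg ⇒ Term b ⇒ f b

Two distinct leftmost derivations for the same string.

Ambiguous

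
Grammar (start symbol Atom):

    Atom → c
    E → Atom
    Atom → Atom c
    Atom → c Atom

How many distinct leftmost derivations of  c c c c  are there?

8

Parse trees for c c c c:
  [Atom [Atom [Atom [Atom c] c] c] c]
  [Atom [Atom [Atom c [Atom c]] c] c]
  [Atom [Atom c [Atom [Atom c] c]] c]
  [Atom [Atom c [Atom c [Atom c]]] c]
  [Atom c [Atom [Atom [Atom c] c] c]]
  [Atom c [Atom [Atom c [Atom c]] c]]
  [Atom c [Atom c [Atom [Atom c] c]]]
  [Atom c [Atom c [Atom c [Atom c]]]]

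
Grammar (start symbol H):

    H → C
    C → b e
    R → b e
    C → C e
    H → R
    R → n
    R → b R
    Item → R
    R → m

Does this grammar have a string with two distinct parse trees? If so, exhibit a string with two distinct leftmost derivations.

Ambiguous

Witness: b e

Derivation 1: H ⇒ C ⇒ b e
Derivation 2: H ⇒ R ⇒ b e

Two distinct leftmost derivations for the same string.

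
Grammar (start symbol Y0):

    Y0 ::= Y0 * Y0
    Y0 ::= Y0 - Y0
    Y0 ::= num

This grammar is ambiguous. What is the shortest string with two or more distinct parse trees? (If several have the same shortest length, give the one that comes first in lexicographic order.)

length 1: no string has ≥2 trees
length 3: no string has ≥2 trees
length 5: num * num * num has 2 parse trees

Two derivations of num * num * num:
  Y0 ⇒ Y0 * Y0 ⇒ Y0 * Y0 * Y0 ⇒ num * Y0 * Y0 ⇒ num * num * Y0 ⇒ num * num * num
  Y0 ⇒ Y0 * Y0 ⇒ num * Y0 ⇒ num * Y0 * Y0 ⇒ num * num * Y0 ⇒ num * num * num

num * num * num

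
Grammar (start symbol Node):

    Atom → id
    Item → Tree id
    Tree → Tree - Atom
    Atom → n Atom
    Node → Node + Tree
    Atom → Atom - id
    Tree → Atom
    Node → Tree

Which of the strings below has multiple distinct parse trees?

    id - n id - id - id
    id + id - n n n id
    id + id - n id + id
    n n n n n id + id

id - n id - id - id

id - n id - id - id: 7 trees
id + id - n n n id: 1 tree
id + id - n id + id: 1 tree
n n n n n id + id: 1 tree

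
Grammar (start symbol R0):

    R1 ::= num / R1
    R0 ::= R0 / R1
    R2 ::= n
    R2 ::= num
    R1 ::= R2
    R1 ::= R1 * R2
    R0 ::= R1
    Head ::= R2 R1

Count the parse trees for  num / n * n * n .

4

Parse trees for num / n * n * n:
  [R0 [R0 [R1 [R2 num]]] / [R1 [R1 [R1 [R2 n]] * [R2 n]] * [R2 n]]]
  [R0 [R1 num / [R1 [R1 [R1 [R2 n]] * [R2 n]] * [R2 n]]]]
  [R0 [R1 [R1 num / [R1 [R1 [R2 n]] * [R2 n]]] * [R2 n]]]
  [R0 [R1 [R1 [R1 num / [R1 [R2 n]]] * [R2 n]] * [R2 n]]]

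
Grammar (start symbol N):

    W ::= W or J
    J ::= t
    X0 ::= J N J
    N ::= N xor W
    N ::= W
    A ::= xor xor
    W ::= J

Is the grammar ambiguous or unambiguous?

(X0, A are unreachable from N, so their rules don't affect L(N).) The grammar is stratified — N handles 'xor' (left-recursive), W handles 'or', J atoms. Each operator has a fixed associativity and precedence level, so every string has one parse.

Unambiguous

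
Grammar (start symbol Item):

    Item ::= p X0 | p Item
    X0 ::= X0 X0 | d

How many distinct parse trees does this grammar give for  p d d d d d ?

Parse trees for p d d d d d (showing first 6 of 14):
  [Item p [X0 [X0 d] [X0 [X0 d] [X0 [X0 d] [X0 [X0 d] [X0 d]]]]]]
  [Item p [X0 [X0 d] [X0 [X0 d] [X0 [X0 [X0 d] [X0 d]] [X0 d]]]]]
  [Item p [X0 [X0 d] [X0 [X0 [X0 d] [X0 d]] [X0 [X0 d] [X0 d]]]]]
  [Item p [X0 [X0 d] [X0 [X0 [X0 d] [X0 [X0 d] [X0 d]]] [X0 d]]]]
  [Item p [X0 [X0 d] [X0 [X0 [X0 [X0 d] [X0 d]] [X0 d]] [X0 d]]]]
  [Item p [X0 [X0 [X0 d] [X0 d]] [X0 [X0 d] [X0 [X0 d] [X0 d]]]]]

14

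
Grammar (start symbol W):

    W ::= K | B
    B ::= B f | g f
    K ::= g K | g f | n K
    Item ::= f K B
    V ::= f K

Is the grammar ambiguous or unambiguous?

Witness: g f

Derivation 1: W ⇒ K ⇒ g f
Derivation 2: W ⇒ B ⇒ g f

Two distinct leftmost derivations for the same string.

Ambiguous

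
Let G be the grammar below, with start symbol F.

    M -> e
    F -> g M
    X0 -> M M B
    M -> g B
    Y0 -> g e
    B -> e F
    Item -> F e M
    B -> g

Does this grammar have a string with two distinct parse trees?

(X0, Item, Y0 are unreachable from F, so their rules don't affect L(F).) Each reachable nonterminal has at most one production per leading terminal, and all productions are right-linear; the derivation is determined token-by-token.

Unambiguous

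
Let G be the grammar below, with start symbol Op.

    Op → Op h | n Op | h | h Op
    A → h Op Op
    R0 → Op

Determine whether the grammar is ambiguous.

Ambiguous

Witness: h h

Derivation 1: Op ⇒ Op h ⇒ h h
Derivation 2: Op ⇒ h Op ⇒ h h

Two distinct leftmost derivations for the same string.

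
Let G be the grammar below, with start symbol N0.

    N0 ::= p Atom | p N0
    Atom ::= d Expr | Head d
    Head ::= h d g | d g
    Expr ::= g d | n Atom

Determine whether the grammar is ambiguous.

Ambiguous

Witness: p d g d

Derivation 1: N0 ⇒ p Atom ⇒ p d Expr ⇒ p d g d
Derivation 2: N0 ⇒ p Atom ⇒ p Head d ⇒ p d g d

Two distinct leftmost derivations for the same string.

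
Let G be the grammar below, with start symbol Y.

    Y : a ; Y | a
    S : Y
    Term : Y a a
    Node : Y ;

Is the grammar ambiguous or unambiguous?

Only Y is reachable from Y; ignoring the rest: Right-recursive list with a separator: after each atom, whether the separator follows determines the rule. One parse per string.

Unambiguous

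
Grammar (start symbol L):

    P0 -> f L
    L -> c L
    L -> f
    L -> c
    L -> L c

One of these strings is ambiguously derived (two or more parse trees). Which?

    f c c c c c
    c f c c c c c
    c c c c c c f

f c c c c c: 1 tree
c f c c c c c: 6 trees
c c c c c c f: 1 tree

c f c c c c c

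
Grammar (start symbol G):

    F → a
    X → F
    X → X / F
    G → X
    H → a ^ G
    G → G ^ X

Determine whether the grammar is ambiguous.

Only G, X, F are reachable from G; ignoring the rest: G → G ^ X | X  ;  X → X / F | F  — a left-associative chain with F at the bottom. Each string factors uniquely by precedence.

Unambiguous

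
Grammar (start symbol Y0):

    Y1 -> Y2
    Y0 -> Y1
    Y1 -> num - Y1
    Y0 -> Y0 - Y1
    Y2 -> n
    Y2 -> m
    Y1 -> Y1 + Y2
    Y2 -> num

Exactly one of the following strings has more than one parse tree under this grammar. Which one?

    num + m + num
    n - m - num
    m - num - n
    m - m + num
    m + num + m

num + m + num: 1 tree
n - m - num: 1 tree
m - num - n: 2 trees
m - m + num: 1 tree
m + num + m: 1 tree

m - num - n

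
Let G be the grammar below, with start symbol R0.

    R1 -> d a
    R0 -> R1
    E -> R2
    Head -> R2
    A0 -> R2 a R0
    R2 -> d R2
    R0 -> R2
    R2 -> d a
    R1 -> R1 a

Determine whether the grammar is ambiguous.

Witness: d a

Derivation 1: R0 ⇒ R1 ⇒ d a
Derivation 2: R0 ⇒ R2 ⇒ d a

Two distinct leftmost derivations for the same string.

Ambiguous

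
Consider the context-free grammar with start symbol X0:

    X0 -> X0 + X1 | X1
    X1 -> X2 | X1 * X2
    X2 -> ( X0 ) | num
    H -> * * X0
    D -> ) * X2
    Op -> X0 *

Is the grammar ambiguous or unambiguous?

(H, D, Op are unreachable from X0, so their rules don't affect L(X0).) This is a standard precedence ladder (X0 over X1 over X2), with each level left-recursive on its own operator ('+' at X0, '*' at X1). That structure is LR(1), hence unambiguous.

Unambiguous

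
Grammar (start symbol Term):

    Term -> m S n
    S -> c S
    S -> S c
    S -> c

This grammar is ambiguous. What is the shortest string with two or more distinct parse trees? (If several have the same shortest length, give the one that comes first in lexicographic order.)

length 3: no string has ≥2 trees
length 4: m c c n has 2 parse trees

Two derivations of m c c n:
  Term ⇒ m S n ⇒ m c S n ⇒ m c c n
  Term ⇒ m S n ⇒ m S c n ⇒ m c c n

m c c n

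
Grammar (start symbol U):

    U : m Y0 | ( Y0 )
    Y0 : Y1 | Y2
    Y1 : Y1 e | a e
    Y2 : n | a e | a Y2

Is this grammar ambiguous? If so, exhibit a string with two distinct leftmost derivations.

Ambiguous

Witness: m a e

Derivation 1: U ⇒ m Y0 ⇒ m Y1 ⇒ m a e
Derivation 2: U ⇒ m Y0 ⇒ m Y2 ⇒ m a e

Two distinct leftmost derivations for the same string.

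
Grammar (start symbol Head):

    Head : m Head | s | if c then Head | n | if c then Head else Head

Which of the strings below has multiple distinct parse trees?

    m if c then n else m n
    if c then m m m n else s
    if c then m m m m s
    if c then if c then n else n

m if c then n else m n: 1 tree
if c then m m m n else s: 1 tree
if c then m m m m s: 1 tree
if c then if c then n else n: 2 trees

if c then if c then n else n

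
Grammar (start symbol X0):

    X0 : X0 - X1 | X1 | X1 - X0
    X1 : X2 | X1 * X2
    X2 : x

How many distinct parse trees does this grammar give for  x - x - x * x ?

4

Parse trees for x - x - x * x:
  [X0 [X0 [X0 [X1 [X2 x]]] - [X1 [X2 x]]] - [X1 [X1 [X2 x]] * [X2 x]]]
  [X0 [X0 [X1 [X2 x]] - [X0 [X1 [X2 x]]]] - [X1 [X1 [X2 x]] * [X2 x]]]
  [X0 [X1 [X2 x]] - [X0 [X0 [X1 [X2 x]]] - [X1 [X1 [X2 x]] * [X2 x]]]]
  [X0 [X1 [X2 x]] - [X0 [X1 [X2 x]] - [X0 [X1 [X1 [X2 x]] * [X2 x]]]]]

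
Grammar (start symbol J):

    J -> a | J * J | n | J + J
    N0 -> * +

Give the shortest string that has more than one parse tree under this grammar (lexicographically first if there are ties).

length 1: no string has ≥2 trees
length 3: no string has ≥2 trees
length 5: a * a * a has 2 parse trees

Two derivations of a * a * a:
  J ⇒ J * J ⇒ a * J ⇒ a * J * J ⇒ a * a * J ⇒ a * a * a
  J ⇒ J * J ⇒ J * J * J ⇒ a * J * J ⇒ a * a * J ⇒ a * a * a

a * a * a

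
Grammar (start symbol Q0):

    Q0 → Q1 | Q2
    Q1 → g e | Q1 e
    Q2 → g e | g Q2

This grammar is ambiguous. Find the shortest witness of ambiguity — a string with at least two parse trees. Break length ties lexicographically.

g e

length 2: g e has 2 parse trees

Two derivations of g e:
  Q0 ⇒ Q1 ⇒ g e
  Q0 ⇒ Q2 ⇒ g e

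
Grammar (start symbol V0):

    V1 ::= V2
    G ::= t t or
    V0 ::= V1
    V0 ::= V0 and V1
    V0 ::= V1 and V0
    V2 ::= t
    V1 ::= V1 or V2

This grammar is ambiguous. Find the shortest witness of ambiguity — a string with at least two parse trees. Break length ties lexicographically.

length 1: no string has ≥2 trees
length 3: t and t has 2 parse trees

Two derivations of t and t:
  V0 ⇒ V0 and V1 ⇒ V1 and V1 ⇒ V2 and V1 ⇒ t and V1 ⇒ t and V2 ⇒ t and t
  V0 ⇒ V1 and V0 ⇒ V2 and V0 ⇒ t and V0 ⇒ t and V1 ⇒ t and V2 ⇒ t and t

t and t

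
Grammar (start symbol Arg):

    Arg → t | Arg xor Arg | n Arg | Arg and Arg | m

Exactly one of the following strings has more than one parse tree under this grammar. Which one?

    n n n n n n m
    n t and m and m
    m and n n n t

n t and m and m

n n n n n n m: 1 tree
n t and m and m: 5 trees
m and n n n t: 1 tree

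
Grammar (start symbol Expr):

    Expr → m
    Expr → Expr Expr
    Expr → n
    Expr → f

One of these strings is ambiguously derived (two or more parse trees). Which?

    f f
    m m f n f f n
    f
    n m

f f: 1 tree
m m f n f f n: 132 trees
f: 1 tree
n m: 1 tree

m m f n f f n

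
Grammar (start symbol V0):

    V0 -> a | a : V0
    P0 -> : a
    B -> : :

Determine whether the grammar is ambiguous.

Unambiguous

(P0, B are unreachable from V0, so their rules don't affect L(V0).) Right-recursive list with a separator: after each atom, whether the separator follows determines the rule. One parse per string.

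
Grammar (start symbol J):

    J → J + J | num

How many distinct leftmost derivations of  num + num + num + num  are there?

5

Parse trees for num + num + num + num:
  [J [J num] + [J [J num] + [J [J num] + [J num]]]]
  [J [J num] + [J [J [J num] + [J num]] + [J num]]]
  [J [J [J num] + [J num]] + [J [J num] + [J num]]]
  [J [J [J num] + [J [J num] + [J num]]] + [J num]]
  [J [J [J [J num] + [J num]] + [J num]] + [J num]]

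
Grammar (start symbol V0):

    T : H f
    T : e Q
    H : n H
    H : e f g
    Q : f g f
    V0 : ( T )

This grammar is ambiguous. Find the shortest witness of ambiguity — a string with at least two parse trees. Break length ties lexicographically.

length 6: ( e f g f ) has 2 parse trees

Two derivations of ( e f g f ):
  V0 ⇒ ( T ) ⇒ ( H f ) ⇒ ( e f g f )
  V0 ⇒ ( T ) ⇒ ( e Q ) ⇒ ( e f g f )

( e f g f )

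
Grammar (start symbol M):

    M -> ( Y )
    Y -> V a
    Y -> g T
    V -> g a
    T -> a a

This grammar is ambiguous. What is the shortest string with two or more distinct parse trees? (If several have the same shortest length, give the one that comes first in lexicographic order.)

length 5: ( g a a ) has 2 parse trees

Two derivations of ( g a a ):
  M ⇒ ( Y ) ⇒ ( V a ) ⇒ ( g a a )
  M ⇒ ( Y ) ⇒ ( g T ) ⇒ ( g a a )

( g a a )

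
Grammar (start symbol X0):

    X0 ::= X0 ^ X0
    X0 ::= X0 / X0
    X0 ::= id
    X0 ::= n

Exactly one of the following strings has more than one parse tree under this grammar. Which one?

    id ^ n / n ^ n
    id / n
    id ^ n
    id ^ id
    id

id ^ n / n ^ n

id ^ n / n ^ n: 5 trees
id / n: 1 tree
id ^ n: 1 tree
id ^ id: 1 tree
id: 1 tree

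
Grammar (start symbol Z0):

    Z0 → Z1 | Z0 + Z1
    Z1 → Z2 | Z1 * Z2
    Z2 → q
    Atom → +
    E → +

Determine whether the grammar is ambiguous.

Only Z0, Z1, Z2 are reachable from Z0; ignoring the rest: This is a standard precedence ladder (Z0 over Z1 over Z2), with each level left-recursive on its own operator ('+' at Z0, '*' at Z1). That structure is LR(1), hence unambiguous.

Unambiguous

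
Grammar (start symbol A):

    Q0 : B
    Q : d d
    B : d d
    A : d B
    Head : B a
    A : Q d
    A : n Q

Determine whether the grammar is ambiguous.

Witness: d d d

Derivation 1: A ⇒ d B ⇒ d d d
Derivation 2: A ⇒ Q d ⇒ d d d

Two distinct leftmost derivations for the same string.

Ambiguous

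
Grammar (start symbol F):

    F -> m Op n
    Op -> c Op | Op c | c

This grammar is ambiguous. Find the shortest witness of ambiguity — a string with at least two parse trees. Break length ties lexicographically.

length 3: no string has ≥2 trees
length 4: m c c n has 2 parse trees

Two derivations of m c c n:
  F ⇒ m Op n ⇒ m c Op n ⇒ m c c n
  F ⇒ m Op n ⇒ m Op c n ⇒ m c c n

m c c n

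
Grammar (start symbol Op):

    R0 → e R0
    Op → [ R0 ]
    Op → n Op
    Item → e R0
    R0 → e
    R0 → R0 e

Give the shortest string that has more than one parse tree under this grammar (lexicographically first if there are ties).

[ e e ]

length 3: no string has ≥2 trees
length 4: [ e e ] has 2 parse trees

Two derivations of [ e e ]:
  Op ⇒ [ R0 ] ⇒ [ e R0 ] ⇒ [ e e ]
  Op ⇒ [ R0 ] ⇒ [ R0 e ] ⇒ [ e e ]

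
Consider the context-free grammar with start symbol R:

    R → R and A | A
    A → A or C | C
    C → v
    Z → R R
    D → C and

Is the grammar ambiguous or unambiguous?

Only R, A, C are reachable from R; ignoring the rest: The grammar is stratified — R handles 'and' (left-recursive), A handles 'or', C atoms. Each operator has a fixed associativity and precedence level, so every string has one parse.

Unambiguous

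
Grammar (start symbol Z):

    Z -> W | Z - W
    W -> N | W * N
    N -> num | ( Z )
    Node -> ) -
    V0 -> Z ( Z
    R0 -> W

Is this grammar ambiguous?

Unambiguous

Only Z, W, N are reachable from Z; ignoring the rest: This is a standard precedence ladder (Z over W over N), with each level left-recursive on its own operator ('-' at Z, '*' at W). That structure is LR(1), hence unambiguous.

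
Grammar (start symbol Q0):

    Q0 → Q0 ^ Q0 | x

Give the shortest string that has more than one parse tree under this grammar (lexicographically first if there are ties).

x ^ x ^ x

length 1: no string has ≥2 trees
length 3: no string has ≥2 trees
length 5: x ^ x ^ x has 2 parse trees

Two derivations of x ^ x ^ x:
  Q0 ⇒ Q0 ^ Q0 ⇒ Q0 ^ Q0 ^ Q0 ⇒ x ^ Q0 ^ Q0 ⇒ x ^ x ^ Q0 ⇒ x ^ x ^ x
  Q0 ⇒ Q0 ^ Q0 ⇒ x ^ Q0 ⇒ x ^ Q0 ^ Q0 ⇒ x ^ x ^ Q0 ⇒ x ^ x ^ x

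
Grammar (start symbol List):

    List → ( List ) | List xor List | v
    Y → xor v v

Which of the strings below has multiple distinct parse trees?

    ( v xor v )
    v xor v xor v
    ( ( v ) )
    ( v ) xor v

v xor v xor v

( v xor v ): 1 tree
v xor v xor v: 2 trees
( ( v ) ): 1 tree
( v ) xor v: 1 tree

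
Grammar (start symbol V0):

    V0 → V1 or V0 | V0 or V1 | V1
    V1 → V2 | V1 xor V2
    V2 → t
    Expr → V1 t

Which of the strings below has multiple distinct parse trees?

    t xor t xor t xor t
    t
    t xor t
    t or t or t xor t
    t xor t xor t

t xor t xor t xor t: 1 tree
t: 1 tree
t xor t: 1 tree
t or t or t xor t: 4 trees
t xor t xor t: 1 tree

t or t or t xor t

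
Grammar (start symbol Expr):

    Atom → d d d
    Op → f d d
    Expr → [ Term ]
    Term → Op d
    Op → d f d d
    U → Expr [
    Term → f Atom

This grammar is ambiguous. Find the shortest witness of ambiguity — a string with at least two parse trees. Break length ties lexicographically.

length 6: [ f d d d ] has 2 parse trees

Two derivations of [ f d d d ]:
  Expr ⇒ [ Term ] ⇒ [ Op d ] ⇒ [ f d d d ]
  Expr ⇒ [ Term ] ⇒ [ f Atom ] ⇒ [ f d d d ]

[ f d d d ]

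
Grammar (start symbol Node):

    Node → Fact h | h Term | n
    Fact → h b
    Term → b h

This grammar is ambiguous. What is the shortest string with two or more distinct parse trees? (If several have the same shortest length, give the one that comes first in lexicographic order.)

length 1: no string has ≥2 trees
length 3: h b h has 2 parse trees

Two derivations of h b h:
  Node ⇒ Fact h ⇒ h b h
  Node ⇒ h Term ⇒ h b h

h b h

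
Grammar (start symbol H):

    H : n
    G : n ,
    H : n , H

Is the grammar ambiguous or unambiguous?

(G is unreachable from H, so its rules don't affect L(H).) The reachable grammar is A → atom sep A | atom. Each atom is followed by either the separator (recurse) or end-of-string (stop) — no choice point.

Unambiguous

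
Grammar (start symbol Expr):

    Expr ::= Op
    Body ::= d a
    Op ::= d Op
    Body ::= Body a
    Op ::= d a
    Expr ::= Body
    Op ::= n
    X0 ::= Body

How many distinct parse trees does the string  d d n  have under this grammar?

Parse trees for d d n:
  [Expr [Op d [Op d [Op n]]]]

1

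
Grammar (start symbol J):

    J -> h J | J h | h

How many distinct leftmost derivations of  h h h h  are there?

Parse trees for h h h h:
  [J h [J h [J h [J h]]]]
  [J h [J h [J [J h] h]]]
  [J h [J [J h [J h]] h]]
  [J h [J [J [J h] h] h]]
  [J [J h [J h [J h]]] h]
  [J [J h [J [J h] h]] h]
  [J [J [J h [J h]] h] h]
  [J [J [J [J h] h] h] h]

8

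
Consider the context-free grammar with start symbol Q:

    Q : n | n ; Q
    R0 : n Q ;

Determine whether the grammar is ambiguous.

Unambiguous

(R0 is unreachable from Q, so its rules don't affect L(Q).) Right-recursive list with a separator: after each atom, whether the separator follows determines the rule. One parse per string.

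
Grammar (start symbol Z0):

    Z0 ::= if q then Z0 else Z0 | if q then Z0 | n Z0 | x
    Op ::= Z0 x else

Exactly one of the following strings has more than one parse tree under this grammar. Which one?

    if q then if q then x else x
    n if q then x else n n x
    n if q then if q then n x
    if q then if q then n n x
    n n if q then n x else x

if q then if q then x else x: 2 trees
n if q then x else n n x: 1 tree
n if q then if q then n x: 1 tree
if q then if q then n n x: 1 tree
n n if q then n x else x: 1 tree

if q then if q then x else x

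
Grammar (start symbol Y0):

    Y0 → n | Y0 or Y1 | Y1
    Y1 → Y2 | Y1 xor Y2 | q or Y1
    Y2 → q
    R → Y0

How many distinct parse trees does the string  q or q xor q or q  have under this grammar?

Parse trees for q or q xor q or q:
  [Y0 [Y0 [Y0 [Y1 [Y2 q]]] or [Y1 [Y1 [Y2 q]] xor [Y2 q]]] or [Y1 [Y2 q]]]
  [Y0 [Y0 [Y1 [Y1 q or [Y1 [Y2 q]]] xor [Y2 q]]] or [Y1 [Y2 q]]]
  [Y0 [Y0 [Y1 q or [Y1 [Y1 [Y2 q]] xor [Y2 q]]]] or [Y1 [Y2 q]]]

3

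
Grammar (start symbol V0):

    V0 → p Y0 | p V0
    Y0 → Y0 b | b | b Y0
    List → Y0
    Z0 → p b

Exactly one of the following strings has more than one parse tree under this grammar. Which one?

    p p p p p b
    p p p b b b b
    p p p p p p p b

p p p p p b: 1 tree
p p p b b b b: 8 trees
p p p p p p p b: 1 tree

p p p b b b b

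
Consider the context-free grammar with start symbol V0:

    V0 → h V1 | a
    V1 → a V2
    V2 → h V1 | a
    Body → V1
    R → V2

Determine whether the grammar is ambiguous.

(Body, R are unreachable from V0, so their rules don't affect L(V0).) Restricted to the reachable nonterminals, every rule has the form A → t or A → t B, and no two rules for the same A share a first terminal. The grammar encodes a DFA — one run per string.

Unambiguous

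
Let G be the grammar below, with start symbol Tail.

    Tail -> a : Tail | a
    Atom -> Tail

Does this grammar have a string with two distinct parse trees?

Unambiguous

Only Tail is reachable from Tail; ignoring the rest: The reachable grammar is A → atom sep A | atom. Each atom is followed by either the separator (recurse) or end-of-string (stop) — no choice point.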